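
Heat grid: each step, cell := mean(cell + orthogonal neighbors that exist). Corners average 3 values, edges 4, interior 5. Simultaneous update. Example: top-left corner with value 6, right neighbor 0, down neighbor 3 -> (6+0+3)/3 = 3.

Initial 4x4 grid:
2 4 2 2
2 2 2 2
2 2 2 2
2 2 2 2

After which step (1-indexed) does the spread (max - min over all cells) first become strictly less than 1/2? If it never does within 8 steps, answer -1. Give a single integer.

Step 1: max=8/3, min=2, spread=2/3
Step 2: max=151/60, min=2, spread=31/60
Step 3: max=1291/540, min=2, spread=211/540
  -> spread < 1/2 first at step 3
Step 4: max=124843/54000, min=2, spread=16843/54000
Step 5: max=1110643/486000, min=9079/4500, spread=130111/486000
Step 6: max=32802367/14580000, min=547159/270000, spread=3255781/14580000
Step 7: max=975153691/437400000, min=551107/270000, spread=82360351/437400000
Step 8: max=28995316891/13122000000, min=99706441/48600000, spread=2074577821/13122000000

Answer: 3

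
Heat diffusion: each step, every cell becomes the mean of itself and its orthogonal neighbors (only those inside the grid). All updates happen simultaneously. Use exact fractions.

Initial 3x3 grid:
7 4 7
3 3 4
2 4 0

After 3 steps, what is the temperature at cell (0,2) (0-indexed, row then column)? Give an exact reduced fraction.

Step 1: cell (0,2) = 5
Step 2: cell (0,2) = 55/12
Step 3: cell (0,2) = 3097/720
Full grid after step 3:
  2329/540 62777/14400 3097/720
  53927/14400 22349/6000 26551/7200
  289/90 44477/14400 6751/2160

Answer: 3097/720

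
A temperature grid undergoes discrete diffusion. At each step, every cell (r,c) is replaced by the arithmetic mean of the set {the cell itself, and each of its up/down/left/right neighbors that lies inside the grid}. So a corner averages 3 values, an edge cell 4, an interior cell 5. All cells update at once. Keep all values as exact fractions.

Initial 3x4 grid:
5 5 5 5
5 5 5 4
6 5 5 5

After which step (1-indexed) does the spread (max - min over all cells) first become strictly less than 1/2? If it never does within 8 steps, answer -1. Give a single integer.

Step 1: max=16/3, min=14/3, spread=2/3
Step 2: max=95/18, min=1133/240, spread=401/720
Step 3: max=1121/216, min=10363/2160, spread=847/2160
  -> spread < 1/2 first at step 3
Step 4: max=666781/129600, min=4173989/864000, spread=813653/2592000
Step 5: max=39743729/7776000, min=37749499/7776000, spread=199423/777600
Step 6: max=2372321551/466560000, min=2275405601/466560000, spread=1938319/9331200
Step 7: max=141787099109/27993600000, min=136999709659/27993600000, spread=95747789/559872000
Step 8: max=8480131785631/1679616000000, min=8245126002881/1679616000000, spread=940023131/6718464000

Answer: 3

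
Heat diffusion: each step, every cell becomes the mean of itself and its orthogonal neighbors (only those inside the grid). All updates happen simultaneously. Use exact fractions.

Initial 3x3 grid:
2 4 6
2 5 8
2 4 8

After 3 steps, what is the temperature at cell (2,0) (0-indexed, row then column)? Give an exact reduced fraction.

Answer: 4043/1080

Derivation:
Step 1: cell (2,0) = 8/3
Step 2: cell (2,0) = 61/18
Step 3: cell (2,0) = 4043/1080
Full grid after step 3:
  1939/540 64397/14400 107/20
  51847/14400 4569/1000 80447/14400
  4043/1080 67447/14400 6023/1080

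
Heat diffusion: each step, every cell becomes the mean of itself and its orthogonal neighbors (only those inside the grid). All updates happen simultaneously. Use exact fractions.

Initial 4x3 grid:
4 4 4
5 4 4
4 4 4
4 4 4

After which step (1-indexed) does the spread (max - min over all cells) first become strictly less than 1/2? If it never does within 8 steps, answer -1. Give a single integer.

Answer: 1

Derivation:
Step 1: max=13/3, min=4, spread=1/3
  -> spread < 1/2 first at step 1
Step 2: max=511/120, min=4, spread=31/120
Step 3: max=4531/1080, min=4, spread=211/1080
Step 4: max=448897/108000, min=7247/1800, spread=14077/108000
Step 5: max=4028407/972000, min=435683/108000, spread=5363/48600
Step 6: max=120380809/29160000, min=242869/60000, spread=93859/1166400
Step 7: max=7208674481/1749600000, min=394136467/97200000, spread=4568723/69984000
Step 8: max=431684435629/104976000000, min=11845618889/2916000000, spread=8387449/167961600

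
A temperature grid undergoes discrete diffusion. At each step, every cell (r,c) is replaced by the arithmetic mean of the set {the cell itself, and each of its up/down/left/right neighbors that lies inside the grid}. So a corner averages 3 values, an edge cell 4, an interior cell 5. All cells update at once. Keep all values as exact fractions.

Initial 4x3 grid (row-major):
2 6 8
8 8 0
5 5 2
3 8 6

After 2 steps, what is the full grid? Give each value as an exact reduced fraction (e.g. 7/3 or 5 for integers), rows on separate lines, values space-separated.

After step 1:
  16/3 6 14/3
  23/4 27/5 9/2
  21/4 28/5 13/4
  16/3 11/2 16/3
After step 2:
  205/36 107/20 91/18
  163/30 109/20 1069/240
  329/60 5 1121/240
  193/36 653/120 169/36

Answer: 205/36 107/20 91/18
163/30 109/20 1069/240
329/60 5 1121/240
193/36 653/120 169/36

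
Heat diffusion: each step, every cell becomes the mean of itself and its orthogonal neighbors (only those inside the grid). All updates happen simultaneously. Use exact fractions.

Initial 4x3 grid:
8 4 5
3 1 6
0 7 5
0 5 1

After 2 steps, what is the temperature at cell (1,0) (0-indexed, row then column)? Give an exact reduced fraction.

Step 1: cell (1,0) = 3
Step 2: cell (1,0) = 147/40
Full grid after step 2:
  25/6 187/40 55/12
  147/40 391/100 91/20
  323/120 183/50 61/15
  89/36 731/240 35/9

Answer: 147/40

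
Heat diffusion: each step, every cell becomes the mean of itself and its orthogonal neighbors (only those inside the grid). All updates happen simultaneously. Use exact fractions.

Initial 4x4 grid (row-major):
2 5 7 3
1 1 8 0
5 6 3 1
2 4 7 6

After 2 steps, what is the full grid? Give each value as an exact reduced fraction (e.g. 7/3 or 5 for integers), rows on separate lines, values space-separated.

After step 1:
  8/3 15/4 23/4 10/3
  9/4 21/5 19/5 3
  7/2 19/5 5 5/2
  11/3 19/4 5 14/3
After step 2:
  26/9 491/120 499/120 145/36
  757/240 89/25 87/20 379/120
  793/240 17/4 201/50 91/24
  143/36 1033/240 233/48 73/18

Answer: 26/9 491/120 499/120 145/36
757/240 89/25 87/20 379/120
793/240 17/4 201/50 91/24
143/36 1033/240 233/48 73/18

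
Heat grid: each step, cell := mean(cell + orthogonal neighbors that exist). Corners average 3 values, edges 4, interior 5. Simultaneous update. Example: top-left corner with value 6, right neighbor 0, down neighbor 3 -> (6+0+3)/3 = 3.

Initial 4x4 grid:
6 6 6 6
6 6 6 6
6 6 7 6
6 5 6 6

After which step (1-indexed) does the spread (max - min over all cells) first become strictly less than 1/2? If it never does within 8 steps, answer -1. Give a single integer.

Answer: 2

Derivation:
Step 1: max=25/4, min=17/3, spread=7/12
Step 2: max=613/100, min=209/36, spread=73/225
  -> spread < 1/2 first at step 2
Step 3: max=14663/2400, min=2531/432, spread=5417/21600
Step 4: max=9729/1600, min=382237/64800, spread=943/5184
Step 5: max=13105391/2160000, min=11522263/1944000, spread=2725889/19440000
Step 6: max=43642171/7200000, min=346743541/58320000, spread=67580441/583200000
Step 7: max=1176979693/194400000, min=2085619307/349920000, spread=82360351/874800000
Step 8: max=35281878991/5832000000, min=313387755277/52488000000, spread=2074577821/26244000000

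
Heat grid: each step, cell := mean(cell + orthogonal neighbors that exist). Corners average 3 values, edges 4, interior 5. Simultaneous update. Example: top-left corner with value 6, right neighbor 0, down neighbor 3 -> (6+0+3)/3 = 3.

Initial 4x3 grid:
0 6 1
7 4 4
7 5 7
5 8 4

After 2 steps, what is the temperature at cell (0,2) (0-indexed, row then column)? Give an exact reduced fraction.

Answer: 125/36

Derivation:
Step 1: cell (0,2) = 11/3
Step 2: cell (0,2) = 125/36
Full grid after step 2:
  139/36 319/80 125/36
  601/120 453/100 67/15
  701/120 279/50 323/60
  109/18 247/40 101/18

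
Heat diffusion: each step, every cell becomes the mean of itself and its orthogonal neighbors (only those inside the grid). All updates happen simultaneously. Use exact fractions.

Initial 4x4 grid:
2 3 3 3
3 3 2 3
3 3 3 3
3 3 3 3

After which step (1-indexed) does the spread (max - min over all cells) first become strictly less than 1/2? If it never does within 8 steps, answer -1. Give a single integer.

Step 1: max=3, min=8/3, spread=1/3
  -> spread < 1/2 first at step 1
Step 2: max=3, min=49/18, spread=5/18
Step 3: max=143/48, min=5953/2160, spread=241/1080
Step 4: max=35501/12000, min=180451/64800, spread=3517/20250
Step 5: max=211709/72000, min=5440921/1944000, spread=137611/972000
Step 6: max=421979/144000, min=32827427/11664000, spread=169109/1458000
Step 7: max=946290157/324000000, min=4941179173/1749600000, spread=421969187/4374000000
Step 8: max=28314372757/9720000000, min=148726831111/52488000000, spread=5213477221/65610000000

Answer: 1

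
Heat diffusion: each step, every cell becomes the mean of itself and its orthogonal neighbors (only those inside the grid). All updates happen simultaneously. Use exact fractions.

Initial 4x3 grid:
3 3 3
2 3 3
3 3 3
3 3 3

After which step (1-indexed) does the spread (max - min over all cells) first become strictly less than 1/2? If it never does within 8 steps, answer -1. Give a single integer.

Answer: 1

Derivation:
Step 1: max=3, min=8/3, spread=1/3
  -> spread < 1/2 first at step 1
Step 2: max=3, min=329/120, spread=31/120
Step 3: max=3, min=3029/1080, spread=211/1080
Step 4: max=5353/1800, min=307103/108000, spread=14077/108000
Step 5: max=320317/108000, min=2775593/972000, spread=5363/48600
Step 6: max=177131/60000, min=83739191/29160000, spread=93859/1166400
Step 7: max=286263533/97200000, min=5038525519/1749600000, spread=4568723/69984000
Step 8: max=8566381111/2916000000, min=303147564371/104976000000, spread=8387449/167961600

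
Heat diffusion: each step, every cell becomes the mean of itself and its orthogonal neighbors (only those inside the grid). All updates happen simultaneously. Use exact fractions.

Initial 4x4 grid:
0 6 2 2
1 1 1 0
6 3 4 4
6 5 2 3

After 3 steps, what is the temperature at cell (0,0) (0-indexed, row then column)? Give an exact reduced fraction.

Answer: 329/135

Derivation:
Step 1: cell (0,0) = 7/3
Step 2: cell (0,0) = 79/36
Step 3: cell (0,0) = 329/135
Full grid after step 3:
  329/135 8119/3600 7759/3600 2083/1080
  10039/3600 989/375 6841/3000 3887/1800
  2611/720 2017/600 289/100 1561/600
  4559/1080 1397/360 677/200 539/180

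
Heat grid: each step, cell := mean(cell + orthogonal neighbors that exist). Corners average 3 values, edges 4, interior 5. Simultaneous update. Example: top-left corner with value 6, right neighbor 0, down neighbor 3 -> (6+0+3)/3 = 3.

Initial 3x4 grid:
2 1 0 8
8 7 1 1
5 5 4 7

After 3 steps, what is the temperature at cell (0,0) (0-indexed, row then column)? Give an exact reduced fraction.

Answer: 4337/1080

Derivation:
Step 1: cell (0,0) = 11/3
Step 2: cell (0,0) = 35/9
Step 3: cell (0,0) = 4337/1080
Full grid after step 3:
  4337/1080 1247/360 383/120 749/240
  6629/1440 1247/300 1423/400 695/192
  103/20 559/120 503/120 2797/720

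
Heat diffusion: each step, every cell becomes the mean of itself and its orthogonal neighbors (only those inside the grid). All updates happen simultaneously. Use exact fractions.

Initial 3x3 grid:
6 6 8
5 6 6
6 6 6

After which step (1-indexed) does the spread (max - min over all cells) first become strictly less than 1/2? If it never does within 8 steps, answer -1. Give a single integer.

Answer: 4

Derivation:
Step 1: max=20/3, min=17/3, spread=1
Step 2: max=59/9, min=1373/240, spread=601/720
Step 3: max=853/135, min=12523/2160, spread=25/48
Step 4: max=202889/32400, min=764081/129600, spread=211/576
  -> spread < 1/2 first at step 4
Step 5: max=6012929/972000, min=46104307/7776000, spread=1777/6912
Step 6: max=717807851/116640000, min=2787019529/466560000, spread=14971/82944
Step 7: max=2678225167/437400000, min=167859257563/27993600000, spread=126121/995328
Step 8: max=2563807403309/419904000000, min=10105815691361/1679616000000, spread=1062499/11943936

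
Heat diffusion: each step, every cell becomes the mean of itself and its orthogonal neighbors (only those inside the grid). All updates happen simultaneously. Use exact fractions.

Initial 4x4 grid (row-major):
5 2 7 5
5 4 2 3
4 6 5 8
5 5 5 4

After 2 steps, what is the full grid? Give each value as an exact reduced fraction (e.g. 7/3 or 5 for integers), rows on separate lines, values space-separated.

After step 1:
  4 9/2 4 5
  9/2 19/5 21/5 9/2
  5 24/5 26/5 5
  14/3 21/4 19/4 17/3
After step 2:
  13/3 163/40 177/40 9/2
  173/40 109/25 217/50 187/40
  569/120 481/100 479/100 611/120
  179/36 73/15 313/60 185/36

Answer: 13/3 163/40 177/40 9/2
173/40 109/25 217/50 187/40
569/120 481/100 479/100 611/120
179/36 73/15 313/60 185/36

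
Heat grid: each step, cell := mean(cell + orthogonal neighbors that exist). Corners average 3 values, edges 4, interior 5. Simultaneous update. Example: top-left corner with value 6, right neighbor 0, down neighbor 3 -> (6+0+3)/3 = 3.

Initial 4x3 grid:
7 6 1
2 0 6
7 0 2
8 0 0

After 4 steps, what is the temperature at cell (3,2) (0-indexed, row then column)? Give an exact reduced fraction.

Step 1: cell (3,2) = 2/3
Step 2: cell (3,2) = 14/9
Step 3: cell (3,2) = 4033/2160
Step 4: cell (3,2) = 142351/64800
Full grid after step 4:
  40711/10800 1535629/432000 104083/32400
  86983/24000 570941/180000 619097/216000
  237049/72000 254483/90000 505897/216000
  67517/21600 280001/108000 142351/64800

Answer: 142351/64800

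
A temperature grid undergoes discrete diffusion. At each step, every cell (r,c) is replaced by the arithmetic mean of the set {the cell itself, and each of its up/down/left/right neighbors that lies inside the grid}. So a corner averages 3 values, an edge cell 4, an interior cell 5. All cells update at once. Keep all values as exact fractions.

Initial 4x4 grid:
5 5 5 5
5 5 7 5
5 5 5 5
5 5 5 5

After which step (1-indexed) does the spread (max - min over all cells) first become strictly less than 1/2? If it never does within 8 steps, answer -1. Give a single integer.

Answer: 2

Derivation:
Step 1: max=11/2, min=5, spread=1/2
Step 2: max=136/25, min=5, spread=11/25
  -> spread < 1/2 first at step 2
Step 3: max=6367/1200, min=5, spread=367/1200
Step 4: max=28571/5400, min=1513/300, spread=1337/5400
Step 5: max=851669/162000, min=45469/9000, spread=33227/162000
Step 6: max=25514327/4860000, min=274049/54000, spread=849917/4860000
Step 7: max=762714347/145800000, min=4118533/810000, spread=21378407/145800000
Step 8: max=22836462371/4374000000, min=1238688343/243000000, spread=540072197/4374000000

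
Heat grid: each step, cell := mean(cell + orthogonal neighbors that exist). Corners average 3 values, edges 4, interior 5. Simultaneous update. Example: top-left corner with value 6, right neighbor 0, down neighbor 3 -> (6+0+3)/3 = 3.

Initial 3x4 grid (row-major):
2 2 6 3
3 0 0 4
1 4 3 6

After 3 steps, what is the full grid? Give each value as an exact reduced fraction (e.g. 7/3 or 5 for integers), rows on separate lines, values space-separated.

Answer: 4703/2160 17249/7200 20819/7200 3643/1080
4993/2400 583/250 17437/6000 48293/14400
4723/2160 17299/7200 21269/7200 3703/1080

Derivation:
After step 1:
  7/3 5/2 11/4 13/3
  3/2 9/5 13/5 13/4
  8/3 2 13/4 13/3
After step 2:
  19/9 563/240 731/240 31/9
  83/40 52/25 273/100 871/240
  37/18 583/240 731/240 65/18
After step 3:
  4703/2160 17249/7200 20819/7200 3643/1080
  4993/2400 583/250 17437/6000 48293/14400
  4723/2160 17299/7200 21269/7200 3703/1080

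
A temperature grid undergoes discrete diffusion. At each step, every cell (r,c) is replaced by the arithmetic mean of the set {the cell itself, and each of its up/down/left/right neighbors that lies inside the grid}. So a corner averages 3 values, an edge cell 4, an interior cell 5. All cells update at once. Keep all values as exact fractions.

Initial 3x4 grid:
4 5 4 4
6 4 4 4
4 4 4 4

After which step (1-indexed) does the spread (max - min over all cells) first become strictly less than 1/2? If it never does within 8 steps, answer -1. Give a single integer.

Step 1: max=5, min=4, spread=1
Step 2: max=563/120, min=4, spread=83/120
Step 3: max=23/5, min=4, spread=3/5
Step 4: max=96907/21600, min=36553/9000, spread=45899/108000
  -> spread < 1/2 first at step 4
Step 5: max=5776483/1296000, min=48971/12000, spread=97523/259200
Step 6: max=114317239/25920000, min=69499/16875, spread=302671/1036800
Step 7: max=20462601503/4665600000, min=134123837/32400000, spread=45950759/186624000
Step 8: max=1220757693677/279936000000, min=2697397661/648000000, spread=443855233/2239488000

Answer: 4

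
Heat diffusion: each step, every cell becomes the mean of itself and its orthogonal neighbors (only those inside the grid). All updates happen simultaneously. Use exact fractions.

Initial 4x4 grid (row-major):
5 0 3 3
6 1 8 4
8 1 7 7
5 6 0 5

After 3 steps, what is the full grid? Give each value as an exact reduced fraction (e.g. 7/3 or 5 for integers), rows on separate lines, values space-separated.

After step 1:
  11/3 9/4 7/2 10/3
  5 16/5 23/5 11/2
  5 23/5 23/5 23/4
  19/3 3 9/2 4
After step 2:
  131/36 757/240 821/240 37/9
  253/60 393/100 107/25 1151/240
  157/30 102/25 481/100 397/80
  43/9 553/120 161/40 19/4
After step 3:
  7927/2160 25459/7200 26939/7200 2219/540
  15317/3600 23593/6000 6371/1500 32669/7200
  16477/3600 13597/3000 8863/2000 11591/2400
  5263/1080 7871/1800 2729/600 1099/240

Answer: 7927/2160 25459/7200 26939/7200 2219/540
15317/3600 23593/6000 6371/1500 32669/7200
16477/3600 13597/3000 8863/2000 11591/2400
5263/1080 7871/1800 2729/600 1099/240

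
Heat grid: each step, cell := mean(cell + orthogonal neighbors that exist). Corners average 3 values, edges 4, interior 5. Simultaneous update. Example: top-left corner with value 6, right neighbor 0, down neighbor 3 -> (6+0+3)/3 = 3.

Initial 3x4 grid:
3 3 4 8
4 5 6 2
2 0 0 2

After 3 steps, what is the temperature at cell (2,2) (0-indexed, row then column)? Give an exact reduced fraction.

Answer: 779/288

Derivation:
Step 1: cell (2,2) = 2
Step 2: cell (2,2) = 509/240
Step 3: cell (2,2) = 779/288
Full grid after step 3:
  3823/1080 337/90 605/144 4517/1080
  4411/1440 3931/1200 269/80 1757/480
  629/240 403/160 779/288 5909/2160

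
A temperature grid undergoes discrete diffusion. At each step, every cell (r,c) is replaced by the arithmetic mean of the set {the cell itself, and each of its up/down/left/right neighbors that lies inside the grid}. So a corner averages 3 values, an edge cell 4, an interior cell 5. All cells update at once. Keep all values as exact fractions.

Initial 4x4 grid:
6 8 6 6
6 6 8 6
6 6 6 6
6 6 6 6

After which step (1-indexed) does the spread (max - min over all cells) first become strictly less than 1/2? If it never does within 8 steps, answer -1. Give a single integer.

Step 1: max=7, min=6, spread=1
Step 2: max=809/120, min=6, spread=89/120
Step 3: max=7901/1200, min=6, spread=701/1200
Step 4: max=140569/21600, min=12149/2000, spread=46799/108000
  -> spread < 1/2 first at step 4
Step 5: max=6976697/1080000, min=164671/27000, spread=389857/1080000
Step 6: max=624159959/97200000, min=165727/27000, spread=27542759/97200000
Step 7: max=6221171201/972000000, min=14970011/2430000, spread=77722267/324000000
Step 8: max=185962377101/29160000000, min=15021270971/2430000000, spread=5707125449/29160000000

Answer: 4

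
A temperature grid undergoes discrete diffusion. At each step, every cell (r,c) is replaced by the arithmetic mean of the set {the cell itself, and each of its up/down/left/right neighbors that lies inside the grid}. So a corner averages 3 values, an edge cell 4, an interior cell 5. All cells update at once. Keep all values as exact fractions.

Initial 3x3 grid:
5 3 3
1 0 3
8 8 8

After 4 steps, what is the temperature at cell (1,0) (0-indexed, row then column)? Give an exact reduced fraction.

Step 1: cell (1,0) = 7/2
Step 2: cell (1,0) = 91/24
Step 3: cell (1,0) = 1129/288
Step 4: cell (1,0) = 13675/3456
Full grid after step 4:
  5993/1728 7919/2304 2027/576
  13675/3456 255/64 13919/3456
  11623/2592 2635/576 11819/2592

Answer: 13675/3456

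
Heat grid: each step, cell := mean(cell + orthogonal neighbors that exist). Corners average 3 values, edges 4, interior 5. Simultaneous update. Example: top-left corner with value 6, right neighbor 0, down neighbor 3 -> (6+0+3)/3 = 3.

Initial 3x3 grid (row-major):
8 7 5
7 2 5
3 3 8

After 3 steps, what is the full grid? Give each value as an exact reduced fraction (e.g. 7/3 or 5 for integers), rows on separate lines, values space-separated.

After step 1:
  22/3 11/2 17/3
  5 24/5 5
  13/3 4 16/3
After step 2:
  107/18 233/40 97/18
  161/30 243/50 26/5
  40/9 277/60 43/9
After step 3:
  6169/1080 13211/2400 5909/1080
  9277/1800 15521/3000 1517/300
  2597/540 16829/3600 2627/540

Answer: 6169/1080 13211/2400 5909/1080
9277/1800 15521/3000 1517/300
2597/540 16829/3600 2627/540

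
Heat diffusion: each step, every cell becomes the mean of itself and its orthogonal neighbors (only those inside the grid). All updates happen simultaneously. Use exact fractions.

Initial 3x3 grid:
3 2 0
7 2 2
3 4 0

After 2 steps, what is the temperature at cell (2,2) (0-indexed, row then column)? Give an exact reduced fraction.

Answer: 7/4

Derivation:
Step 1: cell (2,2) = 2
Step 2: cell (2,2) = 7/4
Full grid after step 2:
  19/6 629/240 49/36
  949/240 243/100 29/15
  32/9 739/240 7/4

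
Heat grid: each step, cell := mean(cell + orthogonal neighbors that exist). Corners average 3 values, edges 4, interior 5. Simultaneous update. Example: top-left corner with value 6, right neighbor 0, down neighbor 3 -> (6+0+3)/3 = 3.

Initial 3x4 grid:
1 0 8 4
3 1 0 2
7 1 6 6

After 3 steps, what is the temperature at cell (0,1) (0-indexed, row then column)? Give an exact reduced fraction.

Answer: 4661/1800

Derivation:
Step 1: cell (0,1) = 5/2
Step 2: cell (0,1) = 47/24
Step 3: cell (0,1) = 4661/1800
Full grid after step 3:
  467/216 4661/1800 1309/450 3917/1080
  1073/400 2517/1000 9931/3000 1559/450
  311/108 11597/3600 11747/3600 2041/540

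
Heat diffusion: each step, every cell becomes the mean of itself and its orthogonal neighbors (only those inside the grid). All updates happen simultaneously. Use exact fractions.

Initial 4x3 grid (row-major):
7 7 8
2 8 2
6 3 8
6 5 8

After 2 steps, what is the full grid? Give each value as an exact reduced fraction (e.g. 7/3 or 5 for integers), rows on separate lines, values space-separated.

Answer: 223/36 229/40 59/9
74/15 603/100 1309/240
65/12 127/25 99/16
185/36 145/24 71/12

Derivation:
After step 1:
  16/3 15/2 17/3
  23/4 22/5 13/2
  17/4 6 21/4
  17/3 11/2 7
After step 2:
  223/36 229/40 59/9
  74/15 603/100 1309/240
  65/12 127/25 99/16
  185/36 145/24 71/12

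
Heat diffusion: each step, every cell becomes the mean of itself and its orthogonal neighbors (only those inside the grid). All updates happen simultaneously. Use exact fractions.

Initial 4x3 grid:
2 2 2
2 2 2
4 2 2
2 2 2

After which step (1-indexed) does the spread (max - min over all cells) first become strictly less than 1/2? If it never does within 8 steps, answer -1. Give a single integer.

Answer: 3

Derivation:
Step 1: max=8/3, min=2, spread=2/3
Step 2: max=151/60, min=2, spread=31/60
Step 3: max=1291/540, min=2, spread=211/540
  -> spread < 1/2 first at step 3
Step 4: max=124897/54000, min=1847/900, spread=14077/54000
Step 5: max=1112407/486000, min=111683/54000, spread=5363/24300
Step 6: max=32900809/14580000, min=62869/30000, spread=93859/583200
Step 7: max=1959874481/874800000, min=102536467/48600000, spread=4568723/34992000
Step 8: max=116756435629/52488000000, min=3097618889/1458000000, spread=8387449/83980800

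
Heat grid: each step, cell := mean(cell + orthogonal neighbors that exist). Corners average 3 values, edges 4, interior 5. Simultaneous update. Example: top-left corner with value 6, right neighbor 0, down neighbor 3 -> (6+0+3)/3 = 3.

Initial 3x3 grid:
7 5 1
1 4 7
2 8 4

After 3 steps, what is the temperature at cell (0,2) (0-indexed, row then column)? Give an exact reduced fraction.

Answer: 1957/432

Derivation:
Step 1: cell (0,2) = 13/3
Step 2: cell (0,2) = 151/36
Step 3: cell (0,2) = 1957/432
Full grid after step 3:
  1819/432 2441/576 1957/432
  391/96 1087/240 659/144
  116/27 431/96 1061/216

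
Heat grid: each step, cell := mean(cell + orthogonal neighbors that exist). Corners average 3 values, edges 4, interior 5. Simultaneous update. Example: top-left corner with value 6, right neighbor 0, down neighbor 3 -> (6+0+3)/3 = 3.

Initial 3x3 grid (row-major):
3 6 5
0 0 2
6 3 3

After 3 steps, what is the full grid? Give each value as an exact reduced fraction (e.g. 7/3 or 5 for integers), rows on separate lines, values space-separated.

After step 1:
  3 7/2 13/3
  9/4 11/5 5/2
  3 3 8/3
After step 2:
  35/12 391/120 31/9
  209/80 269/100 117/40
  11/4 163/60 49/18
After step 3:
  703/240 22157/7200 1733/540
  13163/4800 5681/2000 7069/2400
  1939/720 9791/3600 3011/1080

Answer: 703/240 22157/7200 1733/540
13163/4800 5681/2000 7069/2400
1939/720 9791/3600 3011/1080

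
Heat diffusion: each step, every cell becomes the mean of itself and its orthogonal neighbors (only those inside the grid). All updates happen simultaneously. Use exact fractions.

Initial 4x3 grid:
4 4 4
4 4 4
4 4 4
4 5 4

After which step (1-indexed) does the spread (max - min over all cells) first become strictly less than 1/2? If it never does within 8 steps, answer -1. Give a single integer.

Answer: 1

Derivation:
Step 1: max=13/3, min=4, spread=1/3
  -> spread < 1/2 first at step 1
Step 2: max=1027/240, min=4, spread=67/240
Step 3: max=9077/2160, min=4, spread=437/2160
Step 4: max=3613531/864000, min=4009/1000, spread=29951/172800
Step 5: max=32319821/7776000, min=13579/3375, spread=206761/1555200
Step 6: max=12897795571/3110400000, min=21765671/5400000, spread=14430763/124416000
Step 7: max=771603741689/186624000000, min=1745652727/432000000, spread=139854109/1492992000
Step 8: max=46212231890251/11197440000000, min=157371228977/38880000000, spread=7114543559/89579520000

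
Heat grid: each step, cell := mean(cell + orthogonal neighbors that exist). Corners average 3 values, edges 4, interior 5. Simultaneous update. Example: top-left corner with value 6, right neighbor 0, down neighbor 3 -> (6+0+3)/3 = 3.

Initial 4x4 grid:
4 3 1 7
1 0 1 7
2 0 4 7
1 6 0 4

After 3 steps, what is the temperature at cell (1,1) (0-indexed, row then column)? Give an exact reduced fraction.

Step 1: cell (1,1) = 1
Step 2: cell (1,1) = 39/20
Step 3: cell (1,1) = 12397/6000
Full grid after step 3:
  851/432 1693/720 763/240 41/10
  2783/1440 12397/6000 1593/500 979/240
  4361/2400 291/125 17983/6000 14777/3600
  397/180 5471/2400 23389/7200 8149/2160

Answer: 12397/6000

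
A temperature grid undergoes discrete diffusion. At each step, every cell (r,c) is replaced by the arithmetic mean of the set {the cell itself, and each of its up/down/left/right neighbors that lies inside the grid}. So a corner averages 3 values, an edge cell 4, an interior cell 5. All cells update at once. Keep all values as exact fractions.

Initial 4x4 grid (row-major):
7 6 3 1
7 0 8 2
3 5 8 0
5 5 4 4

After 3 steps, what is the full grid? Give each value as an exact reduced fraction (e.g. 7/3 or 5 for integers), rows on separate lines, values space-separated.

Answer: 11047/2160 8149/1800 809/200 2369/720
34321/7200 28681/6000 7967/2000 2801/800
34649/7200 27251/6000 25783/6000 26689/7200
9917/2160 16717/3600 15557/3600 1685/432

Derivation:
After step 1:
  20/3 4 9/2 2
  17/4 26/5 21/5 11/4
  5 21/5 5 7/2
  13/3 19/4 21/4 8/3
After step 2:
  179/36 611/120 147/40 37/12
  1267/240 437/100 433/100 249/80
  1067/240 483/100 443/100 167/48
  169/36 139/30 53/12 137/36
After step 3:
  11047/2160 8149/1800 809/200 2369/720
  34321/7200 28681/6000 7967/2000 2801/800
  34649/7200 27251/6000 25783/6000 26689/7200
  9917/2160 16717/3600 15557/3600 1685/432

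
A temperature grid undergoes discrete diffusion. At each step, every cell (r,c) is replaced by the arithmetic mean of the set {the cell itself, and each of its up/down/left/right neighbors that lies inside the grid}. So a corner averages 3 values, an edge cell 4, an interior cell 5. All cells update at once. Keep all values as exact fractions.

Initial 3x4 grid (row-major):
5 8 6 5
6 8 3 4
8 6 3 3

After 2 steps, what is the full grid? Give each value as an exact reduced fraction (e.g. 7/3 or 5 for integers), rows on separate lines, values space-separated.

Answer: 119/18 1487/240 441/80 19/4
519/80 123/20 24/5 1013/240
59/9 343/60 68/15 65/18

Derivation:
After step 1:
  19/3 27/4 11/2 5
  27/4 31/5 24/5 15/4
  20/3 25/4 15/4 10/3
After step 2:
  119/18 1487/240 441/80 19/4
  519/80 123/20 24/5 1013/240
  59/9 343/60 68/15 65/18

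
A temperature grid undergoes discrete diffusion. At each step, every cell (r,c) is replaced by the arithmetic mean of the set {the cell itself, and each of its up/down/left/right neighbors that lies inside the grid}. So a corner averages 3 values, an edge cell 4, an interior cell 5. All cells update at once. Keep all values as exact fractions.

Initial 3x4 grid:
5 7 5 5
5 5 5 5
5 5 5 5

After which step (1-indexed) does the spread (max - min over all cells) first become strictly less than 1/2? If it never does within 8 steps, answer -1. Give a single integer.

Answer: 3

Derivation:
Step 1: max=17/3, min=5, spread=2/3
Step 2: max=331/60, min=5, spread=31/60
Step 3: max=2911/540, min=5, spread=211/540
  -> spread < 1/2 first at step 3
Step 4: max=286897/54000, min=4547/900, spread=14077/54000
Step 5: max=2570407/486000, min=273683/54000, spread=5363/24300
Step 6: max=76640809/14580000, min=152869/30000, spread=93859/583200
Step 7: max=4584274481/874800000, min=248336467/48600000, spread=4568723/34992000
Step 8: max=274220435629/52488000000, min=7471618889/1458000000, spread=8387449/83980800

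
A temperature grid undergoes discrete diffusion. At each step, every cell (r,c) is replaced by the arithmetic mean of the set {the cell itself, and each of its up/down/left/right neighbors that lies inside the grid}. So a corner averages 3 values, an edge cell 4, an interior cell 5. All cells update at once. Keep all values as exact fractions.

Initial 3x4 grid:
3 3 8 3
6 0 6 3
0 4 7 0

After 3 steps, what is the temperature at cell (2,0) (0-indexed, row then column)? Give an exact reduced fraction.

Step 1: cell (2,0) = 10/3
Step 2: cell (2,0) = 25/9
Step 3: cell (2,0) = 6953/2160
Full grid after step 3:
  2561/720 4571/1200 15263/3600 4559/1080
  46057/14400 22253/6000 3963/1000 1587/400
  6953/2160 12163/3600 13513/3600 2027/540

Answer: 6953/2160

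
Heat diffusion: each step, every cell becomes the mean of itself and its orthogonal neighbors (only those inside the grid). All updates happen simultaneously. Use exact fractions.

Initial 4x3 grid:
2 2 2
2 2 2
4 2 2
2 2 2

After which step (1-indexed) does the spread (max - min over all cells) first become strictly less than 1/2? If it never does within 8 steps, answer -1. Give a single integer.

Answer: 3

Derivation:
Step 1: max=8/3, min=2, spread=2/3
Step 2: max=151/60, min=2, spread=31/60
Step 3: max=1291/540, min=2, spread=211/540
  -> spread < 1/2 first at step 3
Step 4: max=124897/54000, min=1847/900, spread=14077/54000
Step 5: max=1112407/486000, min=111683/54000, spread=5363/24300
Step 6: max=32900809/14580000, min=62869/30000, spread=93859/583200
Step 7: max=1959874481/874800000, min=102536467/48600000, spread=4568723/34992000
Step 8: max=116756435629/52488000000, min=3097618889/1458000000, spread=8387449/83980800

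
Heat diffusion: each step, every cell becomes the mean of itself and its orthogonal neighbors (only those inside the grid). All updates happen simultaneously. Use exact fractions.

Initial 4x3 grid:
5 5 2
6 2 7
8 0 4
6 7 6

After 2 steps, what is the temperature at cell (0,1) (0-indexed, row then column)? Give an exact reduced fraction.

Answer: 35/8

Derivation:
Step 1: cell (0,1) = 7/2
Step 2: cell (0,1) = 35/8
Full grid after step 2:
  169/36 35/8 143/36
  235/48 207/50 25/6
  429/80 111/25 67/15
  67/12 1297/240 44/9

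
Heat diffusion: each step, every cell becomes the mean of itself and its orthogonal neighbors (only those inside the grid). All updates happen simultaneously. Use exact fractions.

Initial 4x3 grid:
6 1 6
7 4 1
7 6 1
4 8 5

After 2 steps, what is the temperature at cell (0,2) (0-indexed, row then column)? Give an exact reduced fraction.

Answer: 119/36

Derivation:
Step 1: cell (0,2) = 8/3
Step 2: cell (0,2) = 119/36
Full grid after step 2:
  179/36 923/240 119/36
  307/60 89/20 763/240
  353/60 24/5 967/240
  217/36 439/80 41/9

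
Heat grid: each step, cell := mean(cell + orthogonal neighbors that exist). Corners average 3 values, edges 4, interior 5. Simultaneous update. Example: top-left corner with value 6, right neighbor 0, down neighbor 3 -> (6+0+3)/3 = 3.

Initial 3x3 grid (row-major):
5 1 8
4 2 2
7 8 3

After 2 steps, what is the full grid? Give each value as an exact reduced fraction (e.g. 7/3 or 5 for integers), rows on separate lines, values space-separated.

Answer: 71/18 18/5 137/36
527/120 413/100 303/80
95/18 143/30 157/36

Derivation:
After step 1:
  10/3 4 11/3
  9/2 17/5 15/4
  19/3 5 13/3
After step 2:
  71/18 18/5 137/36
  527/120 413/100 303/80
  95/18 143/30 157/36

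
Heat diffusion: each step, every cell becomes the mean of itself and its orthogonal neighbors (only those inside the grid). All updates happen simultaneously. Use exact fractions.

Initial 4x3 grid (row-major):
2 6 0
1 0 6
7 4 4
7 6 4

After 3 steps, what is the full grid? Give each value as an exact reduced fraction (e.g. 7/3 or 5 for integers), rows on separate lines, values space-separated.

Answer: 721/240 1703/600 143/45
8017/2400 6981/2000 333/100
32251/7200 12619/3000 15113/3600
5501/1080 71917/14400 10057/2160

Derivation:
After step 1:
  3 2 4
  5/2 17/5 5/2
  19/4 21/5 9/2
  20/3 21/4 14/3
After step 2:
  5/2 31/10 17/6
  273/80 73/25 18/5
  1087/240 221/50 119/30
  50/9 1247/240 173/36
After step 3:
  721/240 1703/600 143/45
  8017/2400 6981/2000 333/100
  32251/7200 12619/3000 15113/3600
  5501/1080 71917/14400 10057/2160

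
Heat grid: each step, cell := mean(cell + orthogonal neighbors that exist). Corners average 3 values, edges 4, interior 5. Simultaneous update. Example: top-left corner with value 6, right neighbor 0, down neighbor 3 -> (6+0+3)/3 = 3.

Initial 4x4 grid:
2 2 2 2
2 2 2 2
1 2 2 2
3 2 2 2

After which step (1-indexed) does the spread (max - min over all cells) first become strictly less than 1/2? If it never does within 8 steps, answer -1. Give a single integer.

Answer: 2

Derivation:
Step 1: max=9/4, min=7/4, spread=1/2
Step 2: max=25/12, min=151/80, spread=47/240
  -> spread < 1/2 first at step 2
Step 3: max=4901/2400, min=4591/2400, spread=31/240
Step 4: max=48469/24000, min=41911/21600, spread=17111/216000
Step 5: max=434189/216000, min=4216927/2160000, spread=124963/2160000
Step 6: max=8657363/4320000, min=38029447/19440000, spread=1857373/38880000
Step 7: max=77865817/38880000, min=1831693/933120, spread=2317913/58320000
Step 8: max=11659813247/5832000000, min=34393794511/17496000000, spread=58564523/1749600000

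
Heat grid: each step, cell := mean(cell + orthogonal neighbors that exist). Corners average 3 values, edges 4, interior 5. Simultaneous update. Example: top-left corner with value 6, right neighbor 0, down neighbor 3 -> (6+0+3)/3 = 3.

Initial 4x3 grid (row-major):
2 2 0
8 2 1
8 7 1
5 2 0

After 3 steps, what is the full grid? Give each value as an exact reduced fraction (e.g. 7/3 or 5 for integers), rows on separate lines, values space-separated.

After step 1:
  4 3/2 1
  5 4 1
  7 4 9/4
  5 7/2 1
After step 2:
  7/2 21/8 7/6
  5 31/10 33/16
  21/4 83/20 33/16
  31/6 27/8 9/4
After step 3:
  89/24 1247/480 281/144
  337/80 271/80 1007/480
  587/120 287/80 421/160
  331/72 1793/480 41/16

Answer: 89/24 1247/480 281/144
337/80 271/80 1007/480
587/120 287/80 421/160
331/72 1793/480 41/16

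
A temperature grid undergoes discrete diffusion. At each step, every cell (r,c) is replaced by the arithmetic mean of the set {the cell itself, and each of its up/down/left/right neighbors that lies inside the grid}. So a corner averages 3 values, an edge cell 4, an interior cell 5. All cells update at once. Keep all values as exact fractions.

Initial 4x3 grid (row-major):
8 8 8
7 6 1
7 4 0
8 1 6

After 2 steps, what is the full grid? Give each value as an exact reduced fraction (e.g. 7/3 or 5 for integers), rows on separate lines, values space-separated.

Answer: 133/18 781/120 203/36
791/120 541/100 521/120
673/120 114/25 373/120
199/36 961/240 59/18

Derivation:
After step 1:
  23/3 15/2 17/3
  7 26/5 15/4
  13/2 18/5 11/4
  16/3 19/4 7/3
After step 2:
  133/18 781/120 203/36
  791/120 541/100 521/120
  673/120 114/25 373/120
  199/36 961/240 59/18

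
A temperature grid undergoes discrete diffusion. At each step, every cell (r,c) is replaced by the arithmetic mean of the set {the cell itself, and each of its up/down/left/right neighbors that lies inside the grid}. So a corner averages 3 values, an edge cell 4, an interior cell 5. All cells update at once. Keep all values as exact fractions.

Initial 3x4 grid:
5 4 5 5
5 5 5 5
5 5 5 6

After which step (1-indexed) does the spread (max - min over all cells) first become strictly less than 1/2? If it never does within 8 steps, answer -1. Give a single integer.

Answer: 3

Derivation:
Step 1: max=16/3, min=14/3, spread=2/3
Step 2: max=95/18, min=569/120, spread=193/360
Step 3: max=1121/216, min=5189/1080, spread=52/135
  -> spread < 1/2 first at step 3
Step 4: max=665701/129600, min=156959/32400, spread=7573/25920
Step 5: max=39660569/7776000, min=2365129/486000, spread=363701/1555200
Step 6: max=2366491711/466560000, min=285170167/58320000, spread=681043/3732480
Step 7: max=141436042949/27993600000, min=4292303957/874800000, spread=163292653/1119744000
Step 8: max=8459808434191/1679616000000, min=516589789301/104976000000, spread=1554974443/13436928000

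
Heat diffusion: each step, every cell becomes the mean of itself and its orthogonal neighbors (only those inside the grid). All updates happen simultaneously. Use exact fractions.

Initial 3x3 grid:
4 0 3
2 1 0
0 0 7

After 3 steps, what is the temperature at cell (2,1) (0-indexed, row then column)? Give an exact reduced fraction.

Step 1: cell (2,1) = 2
Step 2: cell (2,1) = 7/5
Step 3: cell (2,1) = 529/300
Full grid after step 3:
  1097/720 529/300 133/80
  23267/14400 1509/1000 27967/14400
  2971/2160 529/300 3911/2160

Answer: 529/300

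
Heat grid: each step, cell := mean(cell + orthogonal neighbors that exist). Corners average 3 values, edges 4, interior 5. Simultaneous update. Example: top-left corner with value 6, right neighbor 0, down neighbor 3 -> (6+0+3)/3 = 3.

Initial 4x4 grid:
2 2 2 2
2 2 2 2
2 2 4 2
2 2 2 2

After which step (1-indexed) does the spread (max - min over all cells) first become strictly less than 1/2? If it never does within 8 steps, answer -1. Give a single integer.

Step 1: max=5/2, min=2, spread=1/2
Step 2: max=61/25, min=2, spread=11/25
  -> spread < 1/2 first at step 2
Step 3: max=2767/1200, min=2, spread=367/1200
Step 4: max=12371/5400, min=613/300, spread=1337/5400
Step 5: max=365669/162000, min=18469/9000, spread=33227/162000
Step 6: max=10934327/4860000, min=112049/54000, spread=849917/4860000
Step 7: max=325314347/145800000, min=1688533/810000, spread=21378407/145800000
Step 8: max=9714462371/4374000000, min=509688343/243000000, spread=540072197/4374000000

Answer: 2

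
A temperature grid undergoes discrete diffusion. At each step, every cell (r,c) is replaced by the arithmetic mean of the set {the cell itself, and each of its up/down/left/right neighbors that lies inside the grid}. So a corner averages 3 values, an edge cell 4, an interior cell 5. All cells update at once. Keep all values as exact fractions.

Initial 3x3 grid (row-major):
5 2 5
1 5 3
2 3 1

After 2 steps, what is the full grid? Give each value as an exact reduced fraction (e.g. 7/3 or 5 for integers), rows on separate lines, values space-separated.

After step 1:
  8/3 17/4 10/3
  13/4 14/5 7/2
  2 11/4 7/3
After step 2:
  61/18 261/80 133/36
  643/240 331/100 359/120
  8/3 593/240 103/36

Answer: 61/18 261/80 133/36
643/240 331/100 359/120
8/3 593/240 103/36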